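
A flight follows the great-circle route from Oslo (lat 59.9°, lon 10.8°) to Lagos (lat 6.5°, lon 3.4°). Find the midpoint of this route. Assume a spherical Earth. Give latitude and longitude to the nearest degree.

≈ lat 33°, lon 6°

Write both endpoints as unit vectors p₁, p₂ with components (cos φ cos λ, cos φ sin λ, sin φ).
The central angle between the endpoints is δ = arccos(p₁·p₂) ≈ 0.937 rad (53.7°).
Interpolate at f = 1/2 with slerp weights a = sin((1−f)δ)/sin δ ≈ 0.560, b = sin(fδ)/sin δ ≈ 0.560.
p = a·p₁ + b·p₂ ≈ (0.832, 0.086, 0.548); φ = arcsin(p_z) ≈ 33.25°, λ = atan2(p_y, p_x) ≈ 5.88°.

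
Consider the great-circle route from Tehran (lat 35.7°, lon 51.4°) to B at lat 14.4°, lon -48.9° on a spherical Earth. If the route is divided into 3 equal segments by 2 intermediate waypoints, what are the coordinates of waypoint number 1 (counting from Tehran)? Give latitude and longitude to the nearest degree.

≈ lat 39°, lon 14°

From cos δ = sin φ₁ sin φ₂ + cos φ₁ cos φ₂ cos Δλ, the central angle is δ ≈ 1.566 rad (89.7°).
Interpolate at f = 1/3 with slerp weights a = sin((1−f)δ)/sin δ ≈ 0.865, b = sin(fδ)/sin δ ≈ 0.499.
p = a·p₁ + b·p₂ ≈ (0.756, 0.185, 0.629); φ = arcsin(p_z) ≈ 38.94°, λ = atan2(p_y, p_x) ≈ 13.74°.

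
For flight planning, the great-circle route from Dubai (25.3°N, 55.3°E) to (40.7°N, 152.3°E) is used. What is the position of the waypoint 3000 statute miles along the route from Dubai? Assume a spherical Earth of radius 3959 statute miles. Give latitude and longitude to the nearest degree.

Write both endpoints as unit vectors p₁, p₂ with components (cos φ cos λ, cos φ sin λ, sin φ).
The central angle between the endpoints is δ = arccos(p₁·p₂) ≈ 1.374 rad (78.7°). The total great-circle distance is δ·R ≈ 1.374 × 3959 ≈ 5441 mi, so the target fraction is f = 3000/5441 ≈ 0.551.
Interpolate at f ≈ 0.551 with slerp weights a = sin((1−f)δ)/sin δ ≈ 0.590, b = sin(fδ)/sin δ ≈ 0.701.
p = a·p₁ + b·p₂ ≈ (-0.167, 0.685, 0.709); φ = arcsin(p_z) ≈ 45.15°, λ = atan2(p_y, p_x) ≈ 103.69°.

≈ (45°N, 104°E)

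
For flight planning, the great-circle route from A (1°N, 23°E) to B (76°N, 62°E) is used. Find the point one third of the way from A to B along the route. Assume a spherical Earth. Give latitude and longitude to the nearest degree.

Convert each endpoint to a unit vector on the sphere (x = cos φ cos λ, y = cos φ sin λ, z = sin φ).
The central angle between the endpoints is δ = arccos(p₁·p₂) ≈ 1.364 rad (78.2°).
Interpolate at f = 1/3 with slerp weights a = sin((1−f)δ)/sin δ ≈ 0.806, b = sin(fδ)/sin δ ≈ 0.449.
p = a·p₁ + b·p₂ ≈ (0.793, 0.411, 0.450); φ = arcsin(p_z) ≈ 26.72°, λ = atan2(p_y, p_x) ≈ 27.39°.

≈ (27°N, 27°E)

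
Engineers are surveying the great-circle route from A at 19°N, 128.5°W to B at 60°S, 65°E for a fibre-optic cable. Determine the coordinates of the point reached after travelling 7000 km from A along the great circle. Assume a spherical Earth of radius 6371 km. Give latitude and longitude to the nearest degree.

The haversine formula gives a central angle δ ≈ 2.406 rad (137.9°) between the endpoints. The total great-circle distance is δ·R ≈ 2.406 × 6371 ≈ 15331 km, so the target fraction is f = 7000/15331 ≈ 0.457.
Interpolate at f ≈ 0.457 with slerp weights a = sin((1−f)δ)/sin δ ≈ 1.439, b = sin(fδ)/sin δ ≈ 1.328.
p = a·p₁ + b·p₂ ≈ (-0.567, -0.463, -0.681); φ = arcsin(p_z) ≈ -42.94°, λ = atan2(p_y, p_x) ≈ -140.72°.

≈ 43°S, 141°W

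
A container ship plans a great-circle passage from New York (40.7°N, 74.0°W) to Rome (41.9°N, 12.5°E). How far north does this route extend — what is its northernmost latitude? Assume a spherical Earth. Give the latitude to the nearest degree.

The great circle lies in the plane with unit normal n̂ = (p₁ × p₂)/|p₁ × p₂|.
Here n̂_z ≈ +0.638; the vertex latitude is φ_max = arccos|n̂_z| ≈ 50.4°.
Check via Clairaut: cos φ_max = |cos φ₁| · sin C = cos(40.7°)·sin(57.3°) ≈ 0.638, again giving ≈ 50.4°.

≈ 50°N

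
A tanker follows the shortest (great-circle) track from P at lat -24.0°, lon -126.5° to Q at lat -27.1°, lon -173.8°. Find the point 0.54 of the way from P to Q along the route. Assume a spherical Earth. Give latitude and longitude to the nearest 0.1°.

The haversine formula gives a central angle δ ≈ 0.742 rad (42.5°) between the endpoints.
Interpolate at f = 0.54 with slerp weights a = sin((1−f)δ)/sin δ ≈ 0.495, b = sin(fδ)/sin δ ≈ 0.577.
p = a·p₁ + b·p₂ ≈ (-0.780, -0.419, -0.464); φ = arcsin(p_z) ≈ -27.67°, λ = atan2(p_y, p_x) ≈ -151.74°.

≈ lat -27.7°, lon -151.7°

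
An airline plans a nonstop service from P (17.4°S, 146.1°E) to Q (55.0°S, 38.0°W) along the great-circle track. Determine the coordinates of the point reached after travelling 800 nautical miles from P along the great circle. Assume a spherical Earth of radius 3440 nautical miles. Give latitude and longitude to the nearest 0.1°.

Write both endpoints as unit vectors p₁, p₂ with components (cos φ cos λ, cos φ sin λ, sin φ).
The central angle between the endpoints is δ = arccos(p₁·p₂) ≈ 1.877 rad (107.5°). The total great-circle distance is δ·R ≈ 1.877 × 3440 ≈ 6455 nmi, so the target fraction is f = 800/6455 ≈ 0.124.
Interpolate at f ≈ 0.124 with slerp weights a = sin((1−f)δ)/sin δ ≈ 1.046, b = sin(fδ)/sin δ ≈ 0.242.
p = a·p₁ + b·p₂ ≈ (-0.719, 0.471, -0.511); φ = arcsin(p_z) ≈ -30.71°, λ = atan2(p_y, p_x) ≈ 146.76°.

≈ (30.7°S, 146.8°E)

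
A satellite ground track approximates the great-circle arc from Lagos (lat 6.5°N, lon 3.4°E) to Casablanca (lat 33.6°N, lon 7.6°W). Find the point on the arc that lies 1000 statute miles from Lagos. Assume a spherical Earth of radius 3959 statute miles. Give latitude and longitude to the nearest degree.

From cos δ = sin φ₁ sin φ₂ + cos φ₁ cos φ₂ cos Δλ, the central angle is δ ≈ 0.505 rad (29.0°). The total great-circle distance is δ·R ≈ 0.505 × 3959 ≈ 2001 mi, so the target fraction is f = 1000/2001 ≈ 0.500.
Interpolate at f ≈ 0.500 with slerp weights a = sin((1−f)δ)/sin δ ≈ 0.517, b = sin(fδ)/sin δ ≈ 0.516.
p = a·p₁ + b·p₂ ≈ (0.939, -0.026, 0.344); φ = arcsin(p_z) ≈ 20.13°, λ = atan2(p_y, p_x) ≈ -1.61°.

≈ lat 20°N, lon 2°W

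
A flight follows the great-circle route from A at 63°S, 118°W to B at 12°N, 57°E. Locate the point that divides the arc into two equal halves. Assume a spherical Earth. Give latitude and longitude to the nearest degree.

The haversine formula gives a central angle δ ≈ 2.249 rad (128.9°) between the endpoints.
Interpolate at f = 1/2 with slerp weights a = sin((1−f)δ)/sin δ ≈ 1.159, b = sin(fδ)/sin δ ≈ 1.159.
p = a·p₁ + b·p₂ ≈ (0.370, 0.486, -0.792); φ = arcsin(p_z) ≈ -52.33°, λ = atan2(p_y, p_x) ≈ 52.70°.

≈ 52°S, 53°E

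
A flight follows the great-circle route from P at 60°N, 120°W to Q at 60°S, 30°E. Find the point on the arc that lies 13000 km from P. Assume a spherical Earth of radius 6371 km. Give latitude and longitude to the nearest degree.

Convert each endpoint to a unit vector on the sphere (x = cos φ cos λ, y = cos φ sin λ, z = sin φ).
The central angle between the endpoints is δ = arccos(p₁·p₂) ≈ 2.882 rad (165.1°). The total great-circle distance is δ·R ≈ 2.882 × 6371 ≈ 18362 km, so the target fraction is f = 13000/18362 ≈ 0.708.
Interpolate at f ≈ 0.708 with slerp weights a = sin((1−f)δ)/sin δ ≈ 2.906, b = sin(fδ)/sin δ ≈ 3.474.
p = a·p₁ + b·p₂ ≈ (0.778, -0.389, -0.493); φ = arcsin(p_z) ≈ -29.52°, λ = atan2(p_y, p_x) ≈ -26.59°.

≈ 30°S, 27°W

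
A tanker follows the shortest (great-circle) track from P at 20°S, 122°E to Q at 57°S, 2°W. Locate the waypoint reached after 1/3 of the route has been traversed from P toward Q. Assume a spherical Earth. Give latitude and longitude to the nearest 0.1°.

Write both endpoints as unit vectors p₁, p₂ with components (cos φ cos λ, cos φ sin λ, sin φ).
The central angle between the endpoints is δ = arccos(p₁·p₂) ≈ 1.570 rad (90.0°).
Interpolate at f = 1/3 with slerp weights a = sin((1−f)δ)/sin δ ≈ 0.866, b = sin(fδ)/sin δ ≈ 0.500.
p = a·p₁ + b·p₂ ≈ (-0.159, 0.680, -0.715); φ = arcsin(p_z) ≈ -45.67°, λ = atan2(p_y, p_x) ≈ 103.16°.

≈ 45.7°S, 103.2°E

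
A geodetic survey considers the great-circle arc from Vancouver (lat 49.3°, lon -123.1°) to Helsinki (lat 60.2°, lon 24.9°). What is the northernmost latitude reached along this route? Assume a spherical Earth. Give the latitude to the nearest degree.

The great circle lies in the plane with unit normal n̂ = (p₁ × p₂)/|p₁ × p₂|.
Here n̂_z ≈ +0.186; the vertex latitude is φ_max = arccos|n̂_z| ≈ 79.3°.
Check via Clairaut: cos φ_max = |cos φ₁| · sin C = cos(49.3°)·sin(16.6°) ≈ 0.186, again giving ≈ 79.3°.

≈ 79°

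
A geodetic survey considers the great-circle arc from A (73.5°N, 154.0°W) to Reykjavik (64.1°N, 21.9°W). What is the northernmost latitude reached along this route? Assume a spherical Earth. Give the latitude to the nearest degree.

≈ 82°N

The great circle lies in the plane with unit normal n̂ = (p₁ × p₂)/|p₁ × p₂|.
Here n̂_z ≈ +0.147; the vertex latitude is φ_max = arccos|n̂_z| ≈ 81.6°.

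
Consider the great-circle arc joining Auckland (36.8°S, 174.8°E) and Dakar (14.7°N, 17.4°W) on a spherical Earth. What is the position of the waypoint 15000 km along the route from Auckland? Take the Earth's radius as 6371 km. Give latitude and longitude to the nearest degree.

≈ (4°S, 26°W)

Convert each endpoint to a unit vector on the sphere (x = cos φ cos λ, y = cos φ sin λ, z = sin φ).
The central angle between the endpoints is δ = arccos(p₁·p₂) ≈ 2.712 rad (155.4°). The total great-circle distance is δ·R ≈ 2.712 × 6371 ≈ 17277 km, so the target fraction is f = 15000/17277 ≈ 0.868.
Interpolate at f ≈ 0.868 with slerp weights a = sin((1−f)δ)/sin δ ≈ 0.839, b = sin(fδ)/sin δ ≈ 1.700.
p = a·p₁ + b·p₂ ≈ (0.900, -0.431, -0.071); φ = arcsin(p_z) ≈ -4.10°, λ = atan2(p_y, p_x) ≈ -25.59°.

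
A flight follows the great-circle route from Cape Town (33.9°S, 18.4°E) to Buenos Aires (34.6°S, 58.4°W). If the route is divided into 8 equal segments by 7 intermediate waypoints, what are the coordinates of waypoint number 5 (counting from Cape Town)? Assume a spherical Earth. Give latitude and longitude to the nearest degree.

Convert each endpoint to a unit vector on the sphere (x = cos φ cos λ, y = cos φ sin λ, z = sin φ).
The central angle between the endpoints is δ = arccos(p₁·p₂) ≈ 1.078 rad (61.8°).
Interpolate at f = 5/8 with slerp weights a = sin((1−f)δ)/sin δ ≈ 0.447, b = sin(fδ)/sin δ ≈ 0.708.
p = a·p₁ + b·p₂ ≈ (0.657, -0.380, -0.651); φ = arcsin(p_z) ≈ -40.63°, λ = atan2(p_y, p_x) ≈ -30.01°.

≈ 41°S, 30°W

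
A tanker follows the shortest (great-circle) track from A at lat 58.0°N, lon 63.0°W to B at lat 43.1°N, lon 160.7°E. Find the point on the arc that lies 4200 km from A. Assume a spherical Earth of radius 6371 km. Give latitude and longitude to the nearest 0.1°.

From cos δ = sin φ₁ sin φ₂ + cos φ₁ cos φ₂ cos Δλ, the central angle is δ ≈ 1.266 rad (72.6°). The total great-circle distance is δ·R ≈ 1.266 × 6371 ≈ 8068 km, so the target fraction is f = 4200/8068 ≈ 0.521.
Interpolate at f ≈ 0.521 with slerp weights a = sin((1−f)δ)/sin δ ≈ 0.598, b = sin(fδ)/sin δ ≈ 0.642.
p = a·p₁ + b·p₂ ≈ (-0.299, -0.127, 0.946); φ = arcsin(p_z) ≈ 71.06°, λ = atan2(p_y, p_x) ≈ -156.89°.

≈ lat 71.1°N, lon 156.9°W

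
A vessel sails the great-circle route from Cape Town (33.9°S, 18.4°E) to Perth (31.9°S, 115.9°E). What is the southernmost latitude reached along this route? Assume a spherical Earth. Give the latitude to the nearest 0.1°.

The great circle lies in the plane with unit normal n̂ = (p₁ × p₂)/|p₁ × p₂|.
Here n̂_z ≈ +0.713; the vertex latitude is φ_max = arccos|n̂_z| ≈ 44.5°.

≈ 44.5°S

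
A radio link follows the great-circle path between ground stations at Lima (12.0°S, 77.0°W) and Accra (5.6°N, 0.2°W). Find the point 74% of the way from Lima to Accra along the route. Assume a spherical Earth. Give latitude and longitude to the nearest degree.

From cos δ = sin φ₁ sin φ₂ + cos φ₁ cos φ₂ cos Δλ, the central angle is δ ≈ 1.367 rad (78.3°).
Interpolate at f = 0.74 with slerp weights a = sin((1−f)δ)/sin δ ≈ 0.355, b = sin(fδ)/sin δ ≈ 0.866.
p = a·p₁ + b·p₂ ≈ (0.940, -0.342, 0.011); φ = arcsin(p_z) ≈ 0.61°, λ = atan2(p_y, p_x) ≈ -19.98°.

≈ 1°N, 20°W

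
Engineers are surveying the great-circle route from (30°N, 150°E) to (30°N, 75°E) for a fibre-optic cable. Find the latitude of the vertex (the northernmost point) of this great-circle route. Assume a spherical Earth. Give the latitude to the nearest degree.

The great circle lies in the plane with unit normal n̂ = (p₁ × p₂)/|p₁ × p₂|.
Here n̂_z ≈ -0.809; the vertex latitude is φ_max = arccos|n̂_z| ≈ 36.0°.
Check via Clairaut: cos φ_max = |cos φ₁| · sin C = cos(30.0°)·sin(69.0°) ≈ 0.809, again giving ≈ 36.0°.

≈ 36°N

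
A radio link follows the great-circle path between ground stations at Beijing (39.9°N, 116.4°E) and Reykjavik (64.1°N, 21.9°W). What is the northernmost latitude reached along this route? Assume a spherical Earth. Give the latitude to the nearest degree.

≈ 76°N

The great circle lies in the plane with unit normal n̂ = (p₁ × p₂)/|p₁ × p₂|.
Here n̂_z ≈ -0.236; the vertex latitude is φ_max = arccos|n̂_z| ≈ 76.4°.
Check via Clairaut: cos φ_max = |cos φ₁| · sin C = cos(39.9°)·sin(17.9°) ≈ 0.236, again giving ≈ 76.4°.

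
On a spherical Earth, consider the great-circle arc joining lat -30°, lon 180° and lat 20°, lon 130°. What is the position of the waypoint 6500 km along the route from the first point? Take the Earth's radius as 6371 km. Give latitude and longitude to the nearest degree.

From cos δ = sin φ₁ sin φ₂ + cos φ₁ cos φ₂ cos Δλ, the central angle is δ ≈ 1.211 rad (69.4°). The total great-circle distance is δ·R ≈ 1.211 × 6371 ≈ 7715 km, so the target fraction is f = 6500/7715 ≈ 0.842.
Interpolate at f ≈ 0.842 with slerp weights a = sin((1−f)δ)/sin δ ≈ 0.203, b = sin(fδ)/sin δ ≈ 0.911.
p = a·p₁ + b·p₂ ≈ (-0.725, 0.655, 0.210); φ = arcsin(p_z) ≈ 12.13°, λ = atan2(p_y, p_x) ≈ 137.90°.

≈ lat 12°, lon 138°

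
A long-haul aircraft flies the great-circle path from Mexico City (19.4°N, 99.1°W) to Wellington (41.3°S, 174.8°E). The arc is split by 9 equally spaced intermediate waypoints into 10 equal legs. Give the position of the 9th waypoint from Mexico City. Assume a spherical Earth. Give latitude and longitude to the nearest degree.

From cos δ = sin φ₁ sin φ₂ + cos φ₁ cos φ₂ cos Δλ, the central angle is δ ≈ 1.743 rad (99.8°).
Interpolate at f = 9/10 with slerp weights a = sin((1−f)δ)/sin δ ≈ 0.176, b = sin(fδ)/sin δ ≈ 1.015.
p = a·p₁ + b·p₂ ≈ (-0.786, -0.095, -0.611); φ = arcsin(p_z) ≈ -37.69°, λ = atan2(p_y, p_x) ≈ -173.12°.

≈ 38°S, 173°W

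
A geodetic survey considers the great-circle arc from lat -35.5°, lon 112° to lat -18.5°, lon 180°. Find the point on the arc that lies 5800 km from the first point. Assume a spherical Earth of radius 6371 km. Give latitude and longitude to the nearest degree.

Convert each endpoint to a unit vector on the sphere (x = cos φ cos λ, y = cos φ sin λ, z = sin φ).
The central angle between the endpoints is δ = arccos(p₁·p₂) ≈ 1.078 rad (61.7°). The total great-circle distance is δ·R ≈ 1.078 × 6371 ≈ 6865 km, so the target fraction is f = 5800/6865 ≈ 0.845.
Interpolate at f ≈ 0.845 with slerp weights a = sin((1−f)δ)/sin δ ≈ 0.189, b = sin(fδ)/sin δ ≈ 0.897.
p = a·p₁ + b·p₂ ≈ (-0.908, 0.143, -0.394); φ = arcsin(p_z) ≈ -23.22°, λ = atan2(p_y, p_x) ≈ 171.07°.

≈ lat -23°, lon 171°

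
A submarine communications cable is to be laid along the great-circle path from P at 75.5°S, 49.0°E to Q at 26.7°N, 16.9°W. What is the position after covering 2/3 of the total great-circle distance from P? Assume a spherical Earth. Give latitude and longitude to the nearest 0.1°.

The haversine formula gives a central angle δ ≈ 1.922 rad (110.1°) between the endpoints.
Interpolate at f = 2/3 with slerp weights a = sin((1−f)δ)/sin δ ≈ 0.636, b = sin(fδ)/sin δ ≈ 1.020.
p = a·p₁ + b·p₂ ≈ (0.977, -0.145, -0.158); φ = arcsin(p_z) ≈ -9.07°, λ = atan2(p_y, p_x) ≈ -8.43°.

≈ 9.1°S, 8.4°W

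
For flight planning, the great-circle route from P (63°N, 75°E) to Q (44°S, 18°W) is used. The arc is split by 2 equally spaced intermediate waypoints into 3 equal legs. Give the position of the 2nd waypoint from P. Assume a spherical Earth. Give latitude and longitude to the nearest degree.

Write both endpoints as unit vectors p₁, p₂ with components (cos φ cos λ, cos φ sin λ, sin φ).
The central angle between the endpoints is δ = arccos(p₁·p₂) ≈ 2.260 rad (129.5°).
Interpolate at f = 2/3 with slerp weights a = sin((1−f)δ)/sin δ ≈ 0.887, b = sin(fδ)/sin δ ≈ 1.293.
p = a·p₁ + b·p₂ ≈ (0.989, 0.101, -0.108); φ = arcsin(p_z) ≈ -6.23°, λ = atan2(p_y, p_x) ≈ 5.85°.

≈ (6°S, 6°E)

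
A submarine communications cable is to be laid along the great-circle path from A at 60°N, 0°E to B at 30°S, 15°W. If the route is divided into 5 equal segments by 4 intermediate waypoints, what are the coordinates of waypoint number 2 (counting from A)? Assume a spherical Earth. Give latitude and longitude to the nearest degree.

The haversine formula gives a central angle δ ≈ 1.586 rad (90.8°) between the endpoints.
Interpolate at f = 2/5 with slerp weights a = sin((1−f)δ)/sin δ ≈ 0.814, b = sin(fδ)/sin δ ≈ 0.593.
p = a·p₁ + b·p₂ ≈ (0.903, -0.133, 0.409); φ = arcsin(p_z) ≈ 24.13°, λ = atan2(p_y, p_x) ≈ -8.37°.

≈ 24°N, 8°W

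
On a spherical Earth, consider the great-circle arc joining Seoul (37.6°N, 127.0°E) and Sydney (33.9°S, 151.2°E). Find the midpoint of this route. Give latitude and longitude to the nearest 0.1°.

≈ 1.9°N, 139.4°E

Convert each endpoint to a unit vector on the sphere (x = cos φ cos λ, y = cos φ sin λ, z = sin φ).
The central angle between the endpoints is δ = arccos(p₁·p₂) ≈ 1.308 rad (75.0°).
Interpolate at f = 1/2 with slerp weights a = sin((1−f)δ)/sin δ ≈ 0.630, b = sin(fδ)/sin δ ≈ 0.630.
p = a·p₁ + b·p₂ ≈ (-0.759, 0.651, 0.033); φ = arcsin(p_z) ≈ 1.89°, λ = atan2(p_y, p_x) ≈ 139.39°.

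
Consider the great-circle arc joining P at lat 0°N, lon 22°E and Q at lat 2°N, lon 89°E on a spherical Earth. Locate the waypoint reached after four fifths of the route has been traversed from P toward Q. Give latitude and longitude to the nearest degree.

Convert each endpoint to a unit vector on the sphere (x = cos φ cos λ, y = cos φ sin λ, z = sin φ).
The central angle between the endpoints is δ = arccos(p₁·p₂) ≈ 1.170 rad (67.0°).
Interpolate at f = 4/5 with slerp weights a = sin((1−f)δ)/sin δ ≈ 0.252, b = sin(fδ)/sin δ ≈ 0.874.
p = a·p₁ + b·p₂ ≈ (0.249, 0.968, 0.031); φ = arcsin(p_z) ≈ 1.75°, λ = atan2(p_y, p_x) ≈ 75.59°.

≈ lat 2°N, lon 76°E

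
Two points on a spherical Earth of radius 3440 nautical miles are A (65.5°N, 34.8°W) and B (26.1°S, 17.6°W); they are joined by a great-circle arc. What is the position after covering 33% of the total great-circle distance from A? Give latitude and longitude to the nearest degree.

≈ (35°N, 25°W)

Write both endpoints as unit vectors p₁, p₂ with components (cos φ cos λ, cos φ sin λ, sin φ).
The central angle between the endpoints is δ = arccos(p₁·p₂) ≈ 1.615 rad (92.6°).
Interpolate at f = 0.33 with slerp weights a = sin((1−f)δ)/sin δ ≈ 0.884, b = sin(fδ)/sin δ ≈ 0.509.
p = a·p₁ + b·p₂ ≈ (0.736, -0.347, 0.581); φ = arcsin(p_z) ≈ 35.49°, λ = atan2(p_y, p_x) ≈ -25.25°.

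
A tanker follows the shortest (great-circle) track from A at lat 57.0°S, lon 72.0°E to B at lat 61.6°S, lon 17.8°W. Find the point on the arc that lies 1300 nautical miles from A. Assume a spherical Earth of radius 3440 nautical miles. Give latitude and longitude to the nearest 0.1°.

≈ lat 67.2°S, lon 29.8°E

Write both endpoints as unit vectors p₁, p₂ with components (cos φ cos λ, cos φ sin λ, sin φ).
The central angle between the endpoints is δ = arccos(p₁·p₂) ≈ 0.740 rad (42.4°). The total great-circle distance is δ·R ≈ 0.740 × 3440 ≈ 2545 nmi, so the target fraction is f = 1300/2545 ≈ 0.511.
Interpolate at f ≈ 0.511 with slerp weights a = sin((1−f)δ)/sin δ ≈ 0.525, b = sin(fδ)/sin δ ≈ 0.547.
p = a·p₁ + b·p₂ ≈ (0.336, 0.192, -0.922); φ = arcsin(p_z) ≈ -67.21°, λ = atan2(p_y, p_x) ≈ 29.78°.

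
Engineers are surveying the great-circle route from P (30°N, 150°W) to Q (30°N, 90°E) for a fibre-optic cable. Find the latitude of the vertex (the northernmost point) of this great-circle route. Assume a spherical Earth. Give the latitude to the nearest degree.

The great circle lies in the plane with unit normal n̂ = (p₁ × p₂)/|p₁ × p₂|.
Here n̂_z ≈ -0.655; the vertex latitude is φ_max = arccos|n̂_z| ≈ 49.1°.
Check via Clairaut: cos φ_max = |cos φ₁| · sin C = cos(30.0°)·sin(49.1°) ≈ 0.655, again giving ≈ 49.1°.

≈ 49°N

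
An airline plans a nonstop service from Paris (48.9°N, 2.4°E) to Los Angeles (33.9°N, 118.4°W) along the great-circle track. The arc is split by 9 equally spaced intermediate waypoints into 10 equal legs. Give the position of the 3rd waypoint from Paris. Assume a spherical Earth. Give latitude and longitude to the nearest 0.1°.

≈ 61.0°N, 35.8°W

Write both endpoints as unit vectors p₁, p₂ with components (cos φ cos λ, cos φ sin λ, sin φ).
The central angle between the endpoints is δ = arccos(p₁·p₂) ≈ 1.429 rad (81.9°).
Interpolate at f = 3/10 with slerp weights a = sin((1−f)δ)/sin δ ≈ 0.850, b = sin(fδ)/sin δ ≈ 0.420.
p = a·p₁ + b·p₂ ≈ (0.393, -0.283, 0.875); φ = arcsin(p_z) ≈ 61.04°, λ = atan2(p_y, p_x) ≈ -35.80°.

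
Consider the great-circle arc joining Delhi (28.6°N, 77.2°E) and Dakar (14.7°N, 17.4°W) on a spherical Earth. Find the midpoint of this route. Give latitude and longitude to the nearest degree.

Convert each endpoint to a unit vector on the sphere (x = cos φ cos λ, y = cos φ sin λ, z = sin φ).
The central angle between the endpoints is δ = arccos(p₁·p₂) ≈ 1.517 rad (86.9°).
Interpolate at f = 1/2 with slerp weights a = sin((1−f)δ)/sin δ ≈ 0.689, b = sin(fδ)/sin δ ≈ 0.689.
p = a·p₁ + b·p₂ ≈ (0.770, 0.391, 0.505); φ = arcsin(p_z) ≈ 30.31°, λ = atan2(p_y, p_x) ≈ 26.90°.

≈ (30°N, 27°E)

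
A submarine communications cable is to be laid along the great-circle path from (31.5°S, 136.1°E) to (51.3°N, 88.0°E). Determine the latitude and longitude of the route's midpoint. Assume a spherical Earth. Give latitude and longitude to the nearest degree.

≈ (11°N, 116°E)

Convert each endpoint to a unit vector on the sphere (x = cos φ cos λ, y = cos φ sin λ, z = sin φ).
The central angle between the endpoints is δ = arccos(p₁·p₂) ≈ 1.623 rad (93.0°).
Interpolate at f = 1/2 with slerp weights a = sin((1−f)δ)/sin δ ≈ 0.726, b = sin(fδ)/sin δ ≈ 0.726.
p = a·p₁ + b·p₂ ≈ (-0.430, 0.883, 0.187); φ = arcsin(p_z) ≈ 10.80°, λ = atan2(p_y, p_x) ≈ 115.98°.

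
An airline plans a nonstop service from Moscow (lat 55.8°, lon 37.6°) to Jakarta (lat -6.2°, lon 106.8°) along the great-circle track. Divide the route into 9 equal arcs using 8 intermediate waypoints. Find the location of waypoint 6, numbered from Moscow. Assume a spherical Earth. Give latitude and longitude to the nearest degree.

Convert each endpoint to a unit vector on the sphere (x = cos φ cos λ, y = cos φ sin λ, z = sin φ).
The central angle between the endpoints is δ = arccos(p₁·p₂) ≈ 1.461 rad (83.7°).
Interpolate at f = 6/9 with slerp weights a = sin((1−f)δ)/sin δ ≈ 0.471, b = sin(fδ)/sin δ ≈ 0.832.
p = a·p₁ + b·p₂ ≈ (-0.029, 0.954, 0.300); φ = arcsin(p_z) ≈ 17.43°, λ = atan2(p_y, p_x) ≈ 91.77°.

≈ lat 17°, lon 92°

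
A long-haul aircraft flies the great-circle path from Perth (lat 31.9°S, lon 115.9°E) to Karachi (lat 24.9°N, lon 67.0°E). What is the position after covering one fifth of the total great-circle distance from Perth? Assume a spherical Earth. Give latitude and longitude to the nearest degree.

≈ lat 21°S, lon 105°E

The haversine formula gives a central angle δ ≈ 1.283 rad (73.5°) between the endpoints.
Interpolate at f = 1/5 with slerp weights a = sin((1−f)δ)/sin δ ≈ 0.892, b = sin(fδ)/sin δ ≈ 0.265.
p = a·p₁ + b·p₂ ≈ (-0.237, 0.902, -0.360); φ = arcsin(p_z) ≈ -21.10°, λ = atan2(p_y, p_x) ≈ 104.72°.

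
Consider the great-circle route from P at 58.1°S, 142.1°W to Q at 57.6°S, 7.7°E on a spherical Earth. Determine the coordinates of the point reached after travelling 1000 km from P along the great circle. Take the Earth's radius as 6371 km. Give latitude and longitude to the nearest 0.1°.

≈ 66.5°S, 135.2°W

Write both endpoints as unit vectors p₁, p₂ with components (cos φ cos λ, cos φ sin λ, sin φ).
The central angle between the endpoints is δ = arccos(p₁·p₂) ≈ 1.079 rad (61.8°). The total great-circle distance is δ·R ≈ 1.079 × 6371 ≈ 6875 km, so the target fraction is f = 1000/6875 ≈ 0.145.
Interpolate at f ≈ 0.145 with slerp weights a = sin((1−f)δ)/sin δ ≈ 0.904, b = sin(fδ)/sin δ ≈ 0.177.
p = a·p₁ + b·p₂ ≈ (-0.283, -0.281, -0.917); φ = arcsin(p_z) ≈ -66.52°, λ = atan2(p_y, p_x) ≈ -135.21°.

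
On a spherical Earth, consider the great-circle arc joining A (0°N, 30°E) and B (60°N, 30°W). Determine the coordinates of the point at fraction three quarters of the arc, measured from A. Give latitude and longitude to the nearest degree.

≈ (48°N, 4°W)

Convert each endpoint to a unit vector on the sphere (x = cos φ cos λ, y = cos φ sin λ, z = sin φ).
The central angle between the endpoints is δ = arccos(p₁·p₂) ≈ 1.318 rad (75.5°).
Interpolate at f = 3/4 with slerp weights a = sin((1−f)δ)/sin δ ≈ 0.334, b = sin(fδ)/sin δ ≈ 0.863.
p = a·p₁ + b·p₂ ≈ (0.663, -0.049, 0.747); φ = arcsin(p_z) ≈ 48.34°, λ = atan2(p_y, p_x) ≈ -4.19°.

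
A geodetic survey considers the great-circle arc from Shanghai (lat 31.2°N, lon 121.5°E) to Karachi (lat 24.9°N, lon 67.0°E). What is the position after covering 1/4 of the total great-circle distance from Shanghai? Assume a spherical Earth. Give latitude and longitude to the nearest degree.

Convert each endpoint to a unit vector on the sphere (x = cos φ cos λ, y = cos φ sin λ, z = sin φ).
The central angle between the endpoints is δ = arccos(p₁·p₂) ≈ 0.838 rad (48.0°).
Interpolate at f = 1/4 with slerp weights a = sin((1−f)δ)/sin δ ≈ 0.791, b = sin(fδ)/sin δ ≈ 0.280.
p = a·p₁ + b·p₂ ≈ (-0.254, 0.811, 0.528); φ = arcsin(p_z) ≈ 31.84°, λ = atan2(p_y, p_x) ≈ 107.42°.

≈ lat 32°N, lon 107°E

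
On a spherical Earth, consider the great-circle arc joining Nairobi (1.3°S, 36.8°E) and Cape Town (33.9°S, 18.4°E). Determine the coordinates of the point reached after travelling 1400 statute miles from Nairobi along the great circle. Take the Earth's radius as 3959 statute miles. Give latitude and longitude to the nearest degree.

The haversine formula gives a central angle δ ≈ 0.643 rad (36.9°) between the endpoints. The total great-circle distance is δ·R ≈ 0.643 × 3959 ≈ 2547 mi, so the target fraction is f = 1400/2547 ≈ 0.550.
Interpolate at f ≈ 0.550 with slerp weights a = sin((1−f)δ)/sin δ ≈ 0.476, b = sin(fδ)/sin δ ≈ 0.577.
p = a·p₁ + b·p₂ ≈ (0.836, 0.436, -0.333); φ = arcsin(p_z) ≈ -19.44°, λ = atan2(p_y, p_x) ≈ 27.57°.

≈ (19°S, 28°E)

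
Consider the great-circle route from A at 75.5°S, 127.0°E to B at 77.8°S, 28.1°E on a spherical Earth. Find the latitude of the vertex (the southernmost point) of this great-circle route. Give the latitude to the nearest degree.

The great circle lies in the plane with unit normal n̂ = (p₁ × p₂)/|p₁ × p₂|.
Here n̂_z ≈ -0.151; the vertex latitude is φ_max = arccos|n̂_z| ≈ 81.3°.

≈ 81°S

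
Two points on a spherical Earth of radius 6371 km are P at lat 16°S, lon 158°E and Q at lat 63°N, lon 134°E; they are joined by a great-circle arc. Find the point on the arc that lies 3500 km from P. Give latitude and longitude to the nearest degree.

≈ lat 15°N, lon 152°E

From cos δ = sin φ₁ sin φ₂ + cos φ₁ cos φ₂ cos Δλ, the central angle is δ ≈ 1.417 rad (81.2°). The total great-circle distance is δ·R ≈ 1.417 × 6371 ≈ 9028 km, so the target fraction is f = 3500/9028 ≈ 0.388.
Interpolate at f ≈ 0.388 with slerp weights a = sin((1−f)δ)/sin δ ≈ 0.772, b = sin(fδ)/sin δ ≈ 0.528.
p = a·p₁ + b·p₂ ≈ (-0.855, 0.451, 0.258); φ = arcsin(p_z) ≈ 14.95°, λ = atan2(p_y, p_x) ≈ 152.20°.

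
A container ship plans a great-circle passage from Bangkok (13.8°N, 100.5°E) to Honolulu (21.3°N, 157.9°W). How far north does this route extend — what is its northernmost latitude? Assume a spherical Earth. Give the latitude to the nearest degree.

≈ 27°N

The great circle lies in the plane with unit normal n̂ = (p₁ × p₂)/|p₁ × p₂|.
Here n̂_z ≈ +0.890; the vertex latitude is φ_max = arccos|n̂_z| ≈ 27.1°.
Check via Clairaut: cos φ_max = |cos φ₁| · sin C = cos(13.8°)·sin(66.5°) ≈ 0.890, again giving ≈ 27.1°.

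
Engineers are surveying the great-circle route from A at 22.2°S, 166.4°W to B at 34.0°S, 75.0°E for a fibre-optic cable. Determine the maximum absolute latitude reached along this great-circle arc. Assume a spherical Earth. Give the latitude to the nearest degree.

The great circle lies in the plane with unit normal n̂ = (p₁ × p₂)/|p₁ × p₂|.
Here n̂_z ≈ -0.682; the vertex latitude is φ_max = arccos|n̂_z| ≈ 47.0°.

≈ 47°S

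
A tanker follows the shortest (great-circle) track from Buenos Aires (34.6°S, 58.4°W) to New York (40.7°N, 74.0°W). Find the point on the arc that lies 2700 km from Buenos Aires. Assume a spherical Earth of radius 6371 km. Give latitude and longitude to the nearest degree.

Write both endpoints as unit vectors p₁, p₂ with components (cos φ cos λ, cos φ sin λ, sin φ).
The central angle between the endpoints is δ = arccos(p₁·p₂) ≈ 1.338 rad (76.7°). The total great-circle distance is δ·R ≈ 1.338 × 6371 ≈ 8524 km, so the target fraction is f = 2700/8524 ≈ 0.317.
Interpolate at f ≈ 0.317 with slerp weights a = sin((1−f)δ)/sin δ ≈ 0.814, b = sin(fδ)/sin δ ≈ 0.423.
p = a·p₁ + b·p₂ ≈ (0.439, -0.879, -0.187); φ = arcsin(p_z) ≈ -10.76°, λ = atan2(p_y, p_x) ≈ -63.43°.

≈ (11°S, 63°W)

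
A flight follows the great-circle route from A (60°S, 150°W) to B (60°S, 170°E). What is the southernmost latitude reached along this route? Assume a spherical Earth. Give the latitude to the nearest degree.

≈ 62°S

The great circle lies in the plane with unit normal n̂ = (p₁ × p₂)/|p₁ × p₂|.
Here n̂_z ≈ -0.477; the vertex latitude is φ_max = arccos|n̂_z| ≈ 61.5°.
Check via Clairaut: cos φ_max = |cos φ₁| · sin C = cos(60.0°)·sin(107.5°) ≈ 0.477, again giving ≈ 61.5°.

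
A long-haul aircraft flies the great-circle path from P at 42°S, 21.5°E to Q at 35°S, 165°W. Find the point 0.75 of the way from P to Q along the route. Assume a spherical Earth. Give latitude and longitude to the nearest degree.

≈ 61°S, 169°W

The haversine formula gives a central angle δ ≈ 1.794 rad (102.8°) between the endpoints.
Interpolate at f = 0.75 with slerp weights a = sin((1−f)δ)/sin δ ≈ 0.445, b = sin(fδ)/sin δ ≈ 0.999.
p = a·p₁ + b·p₂ ≈ (-0.483, -0.091, -0.871); φ = arcsin(p_z) ≈ -60.54°, λ = atan2(p_y, p_x) ≈ -169.36°.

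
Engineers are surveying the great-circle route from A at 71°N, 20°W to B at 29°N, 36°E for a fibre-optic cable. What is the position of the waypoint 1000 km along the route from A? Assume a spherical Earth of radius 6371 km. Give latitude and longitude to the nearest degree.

≈ 66°N, 1°E

Write both endpoints as unit vectors p₁, p₂ with components (cos φ cos λ, cos φ sin λ, sin φ).
The central angle between the endpoints is δ = arccos(p₁·p₂) ≈ 0.905 rad (51.9°). The total great-circle distance is δ·R ≈ 0.905 × 6371 ≈ 5766 km, so the target fraction is f = 1000/5766 ≈ 0.173.
Interpolate at f ≈ 0.173 with slerp weights a = sin((1−f)δ)/sin δ ≈ 0.865, b = sin(fδ)/sin δ ≈ 0.199.
p = a·p₁ + b·p₂ ≈ (0.405, 0.006, 0.914); φ = arcsin(p_z) ≈ 66.09°, λ = atan2(p_y, p_x) ≈ 0.83°.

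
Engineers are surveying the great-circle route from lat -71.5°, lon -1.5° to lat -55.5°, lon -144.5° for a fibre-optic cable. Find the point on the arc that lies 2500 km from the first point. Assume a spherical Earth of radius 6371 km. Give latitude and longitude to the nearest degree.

≈ lat -80°, lon -102°

Convert each endpoint to a unit vector on the sphere (x = cos φ cos λ, y = cos φ sin λ, z = sin φ).
The central angle between the endpoints is δ = arccos(p₁·p₂) ≈ 0.879 rad (50.4°). The total great-circle distance is δ·R ≈ 0.879 × 6371 ≈ 5599 km, so the target fraction is f = 2500/5599 ≈ 0.446.
Interpolate at f ≈ 0.446 with slerp weights a = sin((1−f)δ)/sin δ ≈ 0.607, b = sin(fδ)/sin δ ≈ 0.497.
p = a·p₁ + b·p₂ ≈ (-0.036, -0.168, -0.985); φ = arcsin(p_z) ≈ -80.08°, λ = atan2(p_y, p_x) ≈ -102.20°.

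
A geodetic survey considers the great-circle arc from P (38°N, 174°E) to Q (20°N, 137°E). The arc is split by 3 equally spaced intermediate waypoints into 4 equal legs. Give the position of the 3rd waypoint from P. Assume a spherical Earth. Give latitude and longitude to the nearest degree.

Write both endpoints as unit vectors p₁, p₂ with components (cos φ cos λ, cos φ sin λ, sin φ).
The central angle between the endpoints is δ = arccos(p₁·p₂) ≈ 0.640 rad (36.7°).
Interpolate at f = 3/4 with slerp weights a = sin((1−f)δ)/sin δ ≈ 0.267, b = sin(fδ)/sin δ ≈ 0.773.
p = a·p₁ + b·p₂ ≈ (-0.741, 0.518, 0.429); φ = arcsin(p_z) ≈ 25.39°, λ = atan2(p_y, p_x) ≈ 145.05°.

≈ (25°N, 145°E)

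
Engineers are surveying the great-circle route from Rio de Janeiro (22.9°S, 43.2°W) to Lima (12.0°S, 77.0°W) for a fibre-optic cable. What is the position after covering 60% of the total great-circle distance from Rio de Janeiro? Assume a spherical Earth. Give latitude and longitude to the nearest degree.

≈ 17°S, 64°W

From cos δ = sin φ₁ sin φ₂ + cos φ₁ cos φ₂ cos Δλ, the central angle is δ ≈ 0.592 rad (33.9°).
Interpolate at f = 0.60 with slerp weights a = sin((1−f)δ)/sin δ ≈ 0.420, b = sin(fδ)/sin δ ≈ 0.623.
p = a·p₁ + b·p₂ ≈ (0.419, -0.859, -0.293); φ = arcsin(p_z) ≈ -17.05°, λ = atan2(p_y, p_x) ≈ -63.98°.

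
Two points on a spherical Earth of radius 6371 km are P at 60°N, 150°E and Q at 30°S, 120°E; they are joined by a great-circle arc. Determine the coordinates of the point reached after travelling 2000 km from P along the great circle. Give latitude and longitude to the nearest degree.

From cos δ = sin φ₁ sin φ₂ + cos φ₁ cos φ₂ cos Δλ, the central angle is δ ≈ 1.629 rad (93.3°). The total great-circle distance is δ·R ≈ 1.629 × 6371 ≈ 10377 km, so the target fraction is f = 2000/10377 ≈ 0.193.
Interpolate at f ≈ 0.193 with slerp weights a = sin((1−f)δ)/sin δ ≈ 0.969, b = sin(fδ)/sin δ ≈ 0.309.
p = a·p₁ + b·p₂ ≈ (-0.554, 0.474, 0.685); φ = arcsin(p_z) ≈ 43.20°, λ = atan2(p_y, p_x) ≈ 139.41°.

≈ 43°N, 139°E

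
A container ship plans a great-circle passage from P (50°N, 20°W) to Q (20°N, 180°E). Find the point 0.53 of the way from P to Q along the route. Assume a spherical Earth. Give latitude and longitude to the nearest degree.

The haversine formula gives a central angle δ ≈ 1.881 rad (107.8°) between the endpoints.
Interpolate at f = 0.53 with slerp weights a = sin((1−f)δ)/sin δ ≈ 0.812, b = sin(fδ)/sin δ ≈ 0.882.
p = a·p₁ + b·p₂ ≈ (-0.338, -0.179, 0.924); φ = arcsin(p_z) ≈ 67.51°, λ = atan2(p_y, p_x) ≈ -152.17°.

≈ (68°N, 152°W)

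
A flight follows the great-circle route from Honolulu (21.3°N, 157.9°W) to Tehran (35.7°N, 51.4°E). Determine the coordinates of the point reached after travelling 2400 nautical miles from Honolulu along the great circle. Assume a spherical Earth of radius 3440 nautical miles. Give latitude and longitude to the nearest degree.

≈ 55°N, 173°E

From cos δ = sin φ₁ sin φ₂ + cos φ₁ cos φ₂ cos Δλ, the central angle is δ ≈ 2.035 rad (116.6°). The total great-circle distance is δ·R ≈ 2.035 × 3440 ≈ 7001 nmi, so the target fraction is f = 2400/7001 ≈ 0.343.
Interpolate at f ≈ 0.343 with slerp weights a = sin((1−f)δ)/sin δ ≈ 1.088, b = sin(fδ)/sin δ ≈ 0.719.
p = a·p₁ + b·p₂ ≈ (-0.575, 0.075, 0.815); φ = arcsin(p_z) ≈ 54.54°, λ = atan2(p_y, p_x) ≈ 172.61°.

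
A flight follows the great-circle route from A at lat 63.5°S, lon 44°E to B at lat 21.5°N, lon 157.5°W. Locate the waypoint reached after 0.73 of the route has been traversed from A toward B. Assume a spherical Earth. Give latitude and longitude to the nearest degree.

≈ lat 14°S, lon 166°W

Write both endpoints as unit vectors p₁, p₂ with components (cos φ cos λ, cos φ sin λ, sin φ).
The central angle between the endpoints is δ = arccos(p₁·p₂) ≈ 2.366 rad (135.6°).
Interpolate at f = 0.73 with slerp weights a = sin((1−f)δ)/sin δ ≈ 0.852, b = sin(fδ)/sin δ ≈ 1.411.
p = a·p₁ + b·p₂ ≈ (-0.940, -0.238, -0.245); φ = arcsin(p_z) ≈ -14.20°, λ = atan2(p_y, p_x) ≈ -165.76°.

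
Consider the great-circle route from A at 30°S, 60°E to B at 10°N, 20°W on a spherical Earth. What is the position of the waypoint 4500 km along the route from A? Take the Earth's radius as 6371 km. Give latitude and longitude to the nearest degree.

The haversine formula gives a central angle δ ≈ 1.509 rad (86.5°) between the endpoints. The total great-circle distance is δ·R ≈ 1.509 × 6371 ≈ 9617 km, so the target fraction is f = 4500/9617 ≈ 0.468.
Interpolate at f ≈ 0.468 with slerp weights a = sin((1−f)δ)/sin δ ≈ 0.721, b = sin(fδ)/sin δ ≈ 0.650.
p = a·p₁ + b·p₂ ≈ (0.914, 0.322, -0.248); φ = arcsin(p_z) ≈ -14.33°, λ = atan2(p_y, p_x) ≈ 19.39°.

≈ 14°S, 19°E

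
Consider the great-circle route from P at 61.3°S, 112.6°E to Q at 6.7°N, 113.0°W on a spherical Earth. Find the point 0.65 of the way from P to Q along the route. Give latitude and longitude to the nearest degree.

≈ 31°S, 130°W

From cos δ = sin φ₁ sin φ₂ + cos φ₁ cos φ₂ cos Δλ, the central angle is δ ≈ 2.022 rad (115.9°).
Interpolate at f = 0.65 with slerp weights a = sin((1−f)δ)/sin δ ≈ 0.722, b = sin(fδ)/sin δ ≈ 1.075.
p = a·p₁ + b·p₂ ≈ (-0.550, -0.662, -0.508); φ = arcsin(p_z) ≈ -30.55°, λ = atan2(p_y, p_x) ≈ -129.73°.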